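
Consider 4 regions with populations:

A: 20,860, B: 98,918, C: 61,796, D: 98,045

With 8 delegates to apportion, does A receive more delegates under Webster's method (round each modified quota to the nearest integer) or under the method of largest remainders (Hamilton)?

Webster

Webster: A 1, B 3, C 2, D 2.
Hamilton: A 0, B 3, C 2, D 3.
A gets 1 under Webster and 0 under Hamilton.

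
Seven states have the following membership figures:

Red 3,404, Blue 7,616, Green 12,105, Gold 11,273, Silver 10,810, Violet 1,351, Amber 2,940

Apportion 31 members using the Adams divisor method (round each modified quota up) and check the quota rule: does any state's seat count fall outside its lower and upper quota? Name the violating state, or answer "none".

Standard quotas: Red 2.132, Blue 4.770, Green 7.581, Gold 7.060, Silver 6.770, Violet 0.846, Amber 1.841.
Adams allocation: Red 2, Blue 5, Green 7, Gold 7, Silver 7, Violet 1, Amber 2.
Every allocation lies between the lower and upper quota.

none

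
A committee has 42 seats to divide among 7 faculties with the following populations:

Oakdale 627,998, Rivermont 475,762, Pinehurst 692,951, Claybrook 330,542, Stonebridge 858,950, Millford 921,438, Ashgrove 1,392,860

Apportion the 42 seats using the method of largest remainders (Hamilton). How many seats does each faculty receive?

Oakdale 5, Rivermont 4, Pinehurst 5, Claybrook 3, Stonebridge 7, Millford 7, Ashgrove 11

The standard divisor is 5300501/42 ≈ 126202.405.
Standard quotas: Oakdale 4.9761, Rivermont 3.7698, Pinehurst 5.4908, Claybrook 2.6191, Stonebridge 6.8061, Millford 7.3013, Ashgrove 11.0367.
Lower quotas: Oakdale 4, Rivermont 3, Pinehurst 5, Claybrook 2, Stonebridge 6, Millford 7, Ashgrove 11 (sum 38, leaving 4 seats).
Remainders in descending order: Oakdale 0.9761, Stonebridge 0.8061, Rivermont 0.7698, Claybrook 0.6191, Pinehurst 0.4908, Millford 0.3013, Ashgrove 0.0367.
Largest remainders: Oakdale, Stonebridge, Rivermont, Claybrook receive the extra seats.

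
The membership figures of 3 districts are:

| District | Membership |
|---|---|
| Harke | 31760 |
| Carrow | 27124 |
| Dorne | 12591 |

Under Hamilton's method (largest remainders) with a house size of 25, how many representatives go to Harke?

11

Total 71475; standard divisor 71475/25 = 2859.
Standard quotas: Harke 11.1088, Carrow 9.4872, Dorne 4.4040.
Lower quotas: Harke 11, Carrow 9, Dorne 4 (sum 24, leaving 1 seat).
Remainders in descending order: Carrow 0.4872, Dorne 0.4040, Harke 0.1088.
The surplus seat goes to Carrow.
Harke receives 11.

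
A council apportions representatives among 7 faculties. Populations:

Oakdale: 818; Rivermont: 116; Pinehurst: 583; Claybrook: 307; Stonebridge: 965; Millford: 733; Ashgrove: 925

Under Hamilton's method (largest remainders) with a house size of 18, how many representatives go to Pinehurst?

Standard divisor: 4447 ÷ 18 ≈ 247.056.
Standard quotas: Oakdale 3.311, Rivermont 0.470, Pinehurst 2.360, Claybrook 1.243, Stonebridge 3.906, Millford 2.967, Ashgrove 3.744.
Lower quotas: Oakdale 3, Rivermont 0, Pinehurst 2, Claybrook 1, Stonebridge 3, Millford 2, Ashgrove 3 (sum 14, leaving 4 seats).
Remainders in descending order: Millford 0.967, Stonebridge 0.906, Ashgrove 0.744, Rivermont 0.470, Pinehurst 0.360, Oakdale 0.311, Claybrook 0.243.
Largest remainders: Millford, Stonebridge, Ashgrove, Rivermont receive the extra seats.
Pinehurst receives 2.

2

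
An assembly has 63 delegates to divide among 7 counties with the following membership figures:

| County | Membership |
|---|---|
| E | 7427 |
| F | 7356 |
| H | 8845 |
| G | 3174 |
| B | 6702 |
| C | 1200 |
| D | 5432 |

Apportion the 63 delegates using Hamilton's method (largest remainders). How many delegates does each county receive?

Total 40136; standard divisor 40136/63 ≈ 637.079.
Standard quotas: E 11.6579, F 11.5464, H 13.8837, G 4.9821, B 10.5199, C 1.8836, D 8.5264.
Lower quotas: E 11, F 11, H 13, G 4, B 10, C 1, D 8 (sum 58, leaving 5 seats).
Remainders in descending order: G 0.9821, H 0.8837, C 0.8836, E 0.6579, F 0.5464, D 0.5264, B 0.5199.
Largest remainders: G, H, C, E, F receive the extra seats.

E 12; F 12; H 14; G 5; B 10; C 2; D 8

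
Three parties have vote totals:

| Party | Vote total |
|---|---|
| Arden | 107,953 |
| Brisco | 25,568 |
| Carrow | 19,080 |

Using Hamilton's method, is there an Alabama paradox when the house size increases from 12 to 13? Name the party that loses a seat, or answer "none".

At 12 seats: Arden 8, Brisco 2, Carrow 2.
At 13 seats: Arden 9, Brisco 2, Carrow 2.
No party's allocation decreased.

none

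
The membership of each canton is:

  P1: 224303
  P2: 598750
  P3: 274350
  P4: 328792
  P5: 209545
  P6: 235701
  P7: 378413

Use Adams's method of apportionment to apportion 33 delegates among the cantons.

Standard divisor 2249854/33 ≈ 68177.394; standard quotas: P1 3.290, P2 8.782, P3 4.024, P4 4.823, P5 3.074, P6 3.457, P7 5.550.
Rounding up gives 4, 9, 5, 5, 4, 4, 6 = 37 seats, so the divisor must be adjusted.
With modified divisor 75300: modified quotas P1 2.979, P2 7.952, P3 3.643, P4 4.366, P5 2.783, P6 3.130, P7 5.025.
Rounding up: P1 3, P2 8, P3 4, P4 5, P5 3, P6 4, P7 6 (total 33).

P1 3; P2 8; P3 4; P4 5; P5 3; P6 4; P7 6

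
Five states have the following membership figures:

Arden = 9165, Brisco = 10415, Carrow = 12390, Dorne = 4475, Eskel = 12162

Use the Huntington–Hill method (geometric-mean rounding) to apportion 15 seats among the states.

With divisor 3338: modified quotas Arden 2.746, Brisco 3.120, Carrow 3.712, Dorne 1.341, Eskel 3.643.
Geometric-mean thresholds: Arden √(2·3)=2.449, Brisco √(3·4)=3.464, Carrow √(3·4)=3.464, Dorne √(1·2)=1.414, Eskel √(3·4)=3.464.
Each quota rounded against its threshold gives Arden 3, Brisco 3, Carrow 4, Dorne 1, Eskel 4 (total 15).

Arden=3, Brisco=3, Carrow=4, Dorne=1, Eskel=4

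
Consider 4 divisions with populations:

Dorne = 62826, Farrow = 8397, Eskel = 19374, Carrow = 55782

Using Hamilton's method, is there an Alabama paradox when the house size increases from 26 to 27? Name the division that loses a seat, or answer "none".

At 26 seats: Dorne 11, Farrow 2, Eskel 3, Carrow 10.
At 27 seats: Dorne 12, Farrow 1, Eskel 4, Carrow 10.
Farrow drops from 2 to 1.

Farrow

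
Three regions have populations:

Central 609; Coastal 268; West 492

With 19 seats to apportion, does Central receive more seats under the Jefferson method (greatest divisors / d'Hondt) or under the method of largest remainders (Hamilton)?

Jefferson

Jefferson: Central 9, Coastal 3, West 7.
Hamilton: Central 8, Coastal 4, West 7.
Central gets 9 under Jefferson and 8 under Hamilton.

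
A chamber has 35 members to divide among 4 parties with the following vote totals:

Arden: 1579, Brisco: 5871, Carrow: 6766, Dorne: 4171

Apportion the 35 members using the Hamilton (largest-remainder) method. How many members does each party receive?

Arden=3, Brisco=11, Carrow=13, Dorne=8

Total 18387; standard divisor 18387/35 ≈ 525.343.
Standard quotas: Arden 3.0057, Brisco 11.1756, Carrow 12.8792, Dorne 7.9396.
Lower quotas: Arden 3, Brisco 11, Carrow 12, Dorne 7 (sum 33, leaving 2 seats).
Remainders in descending order: Dorne 0.9396, Carrow 0.8792, Brisco 0.1756, Arden 0.0057.
The surplus seats go to Dorne, Carrow.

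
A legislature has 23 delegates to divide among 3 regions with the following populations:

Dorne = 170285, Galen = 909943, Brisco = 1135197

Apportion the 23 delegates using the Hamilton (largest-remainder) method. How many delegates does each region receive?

Dorne 2; Galen 9; Brisco 12

The standard divisor is 2215425/23 ≈ 96322.826.
Standard quotas: Dorne 1.7679, Galen 9.4468, Brisco 11.7853.
Lower quotas: Dorne 1, Galen 9, Brisco 11 (sum 21, leaving 2 seats).
Remainders in descending order: Brisco 0.7853, Dorne 0.7679, Galen 0.4468.
Largest remainders: Brisco, Dorne receive the extra seats.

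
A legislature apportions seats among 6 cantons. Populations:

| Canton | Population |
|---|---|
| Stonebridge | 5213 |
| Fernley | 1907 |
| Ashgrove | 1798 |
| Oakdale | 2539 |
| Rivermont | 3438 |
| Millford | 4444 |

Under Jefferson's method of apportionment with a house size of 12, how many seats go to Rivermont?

2

Standard divisor 19339/12 ≈ 1611.583; standard quotas: Stonebridge 3.235, Fernley 1.183, Ashgrove 1.116, Oakdale 1.575, Rivermont 2.133, Millford 2.758.
Rounding down gives 3, 1, 1, 1, 2, 2 = 10 seats, so the divisor must be adjusted.
With modified divisor 1290: modified quotas Stonebridge 4.041, Fernley 1.478, Ashgrove 1.394, Oakdale 1.968, Rivermont 2.665, Millford 3.445.
Rounding down: Stonebridge 4, Fernley 1, Ashgrove 1, Oakdale 1, Rivermont 2, Millford 3 (total 12).
Rivermont receives 2.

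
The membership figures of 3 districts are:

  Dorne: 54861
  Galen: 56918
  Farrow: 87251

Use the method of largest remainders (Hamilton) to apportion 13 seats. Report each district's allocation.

Dorne: 3; Galen: 4; Farrow: 6

Total 199030; standard divisor 199030/13 = 15310.
Standard quotas: Dorne 3.5833, Galen 3.7177, Farrow 5.6990.
Lower quotas: Dorne 3, Galen 3, Farrow 5 (sum 11, leaving 2 seats).
Remainders in descending order: Galen 0.7177, Farrow 0.6990, Dorne 0.5833.
The surplus seats go to Galen, Farrow.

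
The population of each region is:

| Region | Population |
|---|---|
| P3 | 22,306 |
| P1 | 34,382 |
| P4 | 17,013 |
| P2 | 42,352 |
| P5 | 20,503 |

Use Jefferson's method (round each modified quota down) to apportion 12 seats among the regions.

Standard divisor 136556/12 ≈ 11379.667; standard quotas: P3 1.960, P1 3.021, P4 1.495, P2 3.722, P5 1.802.
Rounding down gives 1, 3, 1, 3, 1 = 9 seats, so the divisor must be adjusted.
With modified divisor 9400: modified quotas P3 2.373, P1 3.658, P4 1.810, P2 4.506, P5 2.181.
Rounding down: P3 2, P1 3, P4 1, P2 4, P5 2 (total 12).

P3 2, P1 3, P4 1, P2 4, P5 2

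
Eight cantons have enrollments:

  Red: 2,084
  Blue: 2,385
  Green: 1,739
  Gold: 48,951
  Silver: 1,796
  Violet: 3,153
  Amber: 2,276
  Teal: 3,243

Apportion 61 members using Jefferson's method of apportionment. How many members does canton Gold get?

47

Standard divisor 65627/61 ≈ 1075.852; standard quotas: Red 1.937, Blue 2.217, Green 1.616, Gold 45.500, Silver 1.669, Violet 2.931, Amber 2.116, Teal 3.014.
Rounding down gives 1, 2, 1, 45, 1, 2, 2, 3 = 57 seats, so the divisor must be adjusted.
With modified divisor 1030: modified quotas Red 2.023, Blue 2.316, Green 1.688, Gold 47.525, Silver 1.744, Violet 3.061, Amber 2.210, Teal 3.149.
Rounding down: Red 2, Blue 2, Green 1, Gold 47, Silver 1, Violet 3, Amber 2, Teal 3 (total 61).
Gold receives 47.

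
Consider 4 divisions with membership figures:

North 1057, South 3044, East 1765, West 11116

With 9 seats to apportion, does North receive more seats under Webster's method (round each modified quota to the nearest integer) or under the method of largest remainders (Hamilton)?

Webster

Webster: North 1, South 2, East 1, West 5.
Hamilton: North 0, South 2, East 1, West 6.
North gets 1 under Webster and 0 under Hamilton.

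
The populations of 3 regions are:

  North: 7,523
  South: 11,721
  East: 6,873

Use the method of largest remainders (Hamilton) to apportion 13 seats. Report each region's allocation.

North 4, South 6, East 3

The standard divisor is 26117/13 = 2009.
Standard quotas: North 3.7446, South 5.8342, East 3.4211.
Lower quotas: North 3, South 5, East 3 (sum 11, leaving 2 seats).
Remainders in descending order: South 0.8342, North 0.7446, East 0.4211.
The surplus seats go to South, North.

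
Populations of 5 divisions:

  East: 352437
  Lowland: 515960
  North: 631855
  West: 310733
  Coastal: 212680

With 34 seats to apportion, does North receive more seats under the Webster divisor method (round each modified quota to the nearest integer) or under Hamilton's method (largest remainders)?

Hamilton

Webster: East 6, Lowland 9, North 10, West 5, Coastal 4.
Hamilton: East 6, Lowland 9, North 11, West 5, Coastal 3.
North gets 10 under Webster and 11 under Hamilton.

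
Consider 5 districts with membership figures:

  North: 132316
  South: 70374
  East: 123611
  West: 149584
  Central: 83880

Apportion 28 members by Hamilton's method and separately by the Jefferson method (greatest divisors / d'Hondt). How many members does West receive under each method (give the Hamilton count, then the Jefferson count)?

Hamilton: North 7, South 4, East 6, West 7, Central 4.
Jefferson: North 7, South 3, East 6, West 8, Central 4.
West gets 7 under Hamilton and 8 under Jefferson.

7 and 8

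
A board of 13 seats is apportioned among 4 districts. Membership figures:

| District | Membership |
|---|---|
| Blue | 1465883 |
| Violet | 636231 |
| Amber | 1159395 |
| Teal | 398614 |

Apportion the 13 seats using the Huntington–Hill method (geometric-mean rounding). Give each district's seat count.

With divisor 274748: modified quotas Blue 5.335, Violet 2.316, Amber 4.220, Teal 1.451.
Geometric-mean thresholds: Blue √(5·6)=5.477, Violet √(2·3)=2.449, Amber √(4·5)=4.472, Teal √(1·2)=1.414.
Each quota rounded against its threshold gives Blue 5, Violet 2, Amber 4, Teal 2 (total 13).

Blue 5, Violet 2, Amber 4, Teal 2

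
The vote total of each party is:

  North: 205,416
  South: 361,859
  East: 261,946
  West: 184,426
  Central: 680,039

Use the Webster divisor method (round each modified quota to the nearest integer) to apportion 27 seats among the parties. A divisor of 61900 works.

With modified divisor 61900: modified quotas North 3.319, South 5.846, East 4.232, West 2.979, Central 10.986.
Rounding to the nearest integer: North 3, South 6, East 4, West 3, Central 11 (total 27).

North 3, South 6, East 4, West 3, Central 11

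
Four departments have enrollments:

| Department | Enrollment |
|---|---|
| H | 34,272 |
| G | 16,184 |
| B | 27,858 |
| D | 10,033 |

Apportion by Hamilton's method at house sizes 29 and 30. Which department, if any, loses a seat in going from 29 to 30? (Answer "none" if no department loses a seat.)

At 29 seats: H 11, G 6, B 9, D 3.
At 30 seats: H 12, G 6, B 9, D 3.
No department's allocation decreased.

none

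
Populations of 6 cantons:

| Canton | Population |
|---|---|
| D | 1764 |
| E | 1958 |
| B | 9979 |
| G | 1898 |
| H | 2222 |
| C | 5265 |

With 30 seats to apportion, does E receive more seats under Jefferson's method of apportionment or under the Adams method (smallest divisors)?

Adams

Jefferson: D 2, E 2, B 14, G 2, H 3, C 7.
Adams: D 3, E 3, B 12, G 3, H 3, C 6.
E gets 2 under Jefferson and 3 under Adams.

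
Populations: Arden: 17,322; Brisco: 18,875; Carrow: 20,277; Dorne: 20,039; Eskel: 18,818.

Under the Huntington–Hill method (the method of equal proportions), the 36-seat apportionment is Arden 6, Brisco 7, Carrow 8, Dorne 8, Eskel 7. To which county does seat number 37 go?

Priority for the next seat is population ÷ (√(s·(s+1))).
Priorities: Arden 2672.843, Brisco 2522.278, Carrow 2389.667, Dorne 2361.619, Eskel 2514.661.
Highest priority: Arden.

Arden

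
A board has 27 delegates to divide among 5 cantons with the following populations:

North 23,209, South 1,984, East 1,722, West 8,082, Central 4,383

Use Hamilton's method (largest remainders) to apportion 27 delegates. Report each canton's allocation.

North 16, South 1, East 1, West 6, Central 3

Standard divisor: 39380 ÷ 27 ≈ 1458.519.
Standard quotas: North 15.9127, South 1.3603, East 1.1807, West 5.5412, Central 3.0051.
Lower quotas: North 15, South 1, East 1, West 5, Central 3 (sum 25, leaving 2 seats).
Remainders in descending order: North 0.9127, West 0.5412, South 0.3603, East 0.1807, Central 0.0051.
The surplus seats go to North, West.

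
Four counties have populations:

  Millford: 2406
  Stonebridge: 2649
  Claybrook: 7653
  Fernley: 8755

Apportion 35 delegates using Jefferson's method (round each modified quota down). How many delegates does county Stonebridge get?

4

Standard divisor 21463/35 ≈ 613.229; standard quotas: Millford 3.923, Stonebridge 4.320, Claybrook 12.480, Fernley 14.277.
Rounding down gives 3, 4, 12, 14 = 33 seats, so the divisor must be adjusted.
With modified divisor 586: modified quotas Millford 4.106, Stonebridge 4.520, Claybrook 13.060, Fernley 14.940.
Rounding down: Millford 4, Stonebridge 4, Claybrook 13, Fernley 14 (total 35).
Stonebridge receives 4.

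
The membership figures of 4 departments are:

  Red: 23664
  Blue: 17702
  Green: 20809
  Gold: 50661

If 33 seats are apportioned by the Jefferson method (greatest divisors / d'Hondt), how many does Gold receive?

15

Standard divisor 112836/33 ≈ 3419.273; standard quotas: Red 6.921, Blue 5.177, Green 6.086, Gold 14.816.
Rounding down gives 6, 5, 6, 14 = 31 seats, so the divisor must be adjusted.
With modified divisor 3300: modified quotas Red 7.171, Blue 5.364, Green 6.306, Gold 15.352.
Rounding down: Red 7, Blue 5, Green 6, Gold 15 (total 33).
Gold receives 15.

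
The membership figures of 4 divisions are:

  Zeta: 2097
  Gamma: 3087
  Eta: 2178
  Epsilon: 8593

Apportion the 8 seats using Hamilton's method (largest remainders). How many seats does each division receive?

Total 15955; standard divisor 15955/8 ≈ 1994.375.
Standard quotas: Zeta 1.0515, Gamma 1.5479, Eta 1.0921, Epsilon 4.3086.
Lower quotas: Zeta 1, Gamma 1, Eta 1, Epsilon 4 (sum 7, leaving 1 seat).
Remainders in descending order: Gamma 0.5479, Epsilon 0.3086, Eta 0.0921, Zeta 0.0515.
Largest remainder: Gamma receives the extra seat.

Zeta 1, Gamma 2, Eta 1, Epsilon 4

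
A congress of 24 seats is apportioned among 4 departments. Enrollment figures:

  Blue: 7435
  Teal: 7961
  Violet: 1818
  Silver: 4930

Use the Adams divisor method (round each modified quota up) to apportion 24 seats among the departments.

Blue=8, Teal=9, Violet=2, Silver=5

Standard divisor 22144/24 ≈ 922.667; standard quotas: Blue 8.058, Teal 8.628, Violet 1.970, Silver 5.343.
Rounding up gives 9, 9, 2, 6 = 26 seats, so the divisor must be adjusted.
With modified divisor 990: modified quotas Blue 7.510, Teal 8.041, Violet 1.836, Silver 4.980.
Rounding up: Blue 8, Teal 9, Violet 2, Silver 5 (total 24).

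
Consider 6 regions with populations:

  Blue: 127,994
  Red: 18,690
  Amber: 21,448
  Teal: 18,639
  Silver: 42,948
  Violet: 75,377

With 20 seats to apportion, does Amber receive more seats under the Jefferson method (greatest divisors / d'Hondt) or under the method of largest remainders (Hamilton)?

Hamilton

Jefferson: Blue 9, Red 1, Amber 1, Teal 1, Silver 3, Violet 5.
Hamilton: Blue 8, Red 1, Amber 2, Teal 1, Silver 3, Violet 5.
Amber gets 1 under Jefferson and 2 under Hamilton.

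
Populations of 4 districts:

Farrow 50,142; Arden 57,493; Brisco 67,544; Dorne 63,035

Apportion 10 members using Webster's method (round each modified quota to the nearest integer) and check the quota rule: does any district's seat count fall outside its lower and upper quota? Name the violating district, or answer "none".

Standard quotas: Farrow 2.105, Arden 2.414, Brisco 2.835, Dorne 2.646.
Webster allocation: Farrow 2, Arden 2, Brisco 3, Dorne 3.
Every allocation lies between the lower and upper quota.

none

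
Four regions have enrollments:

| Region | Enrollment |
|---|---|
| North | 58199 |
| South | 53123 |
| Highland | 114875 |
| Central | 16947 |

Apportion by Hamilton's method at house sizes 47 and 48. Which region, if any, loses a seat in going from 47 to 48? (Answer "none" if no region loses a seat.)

At 47 seats: North 11, South 10, Highland 22, Central 4.
At 48 seats: North 12, South 10, Highland 23, Central 3.
Central drops from 4 to 3.

Central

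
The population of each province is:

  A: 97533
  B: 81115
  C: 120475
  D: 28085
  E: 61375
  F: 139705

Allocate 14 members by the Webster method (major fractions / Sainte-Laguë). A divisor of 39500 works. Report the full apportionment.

With modified divisor 39500: modified quotas A 2.469, B 2.054, C 3.050, D 0.711, E 1.554, F 3.537.
Rounding to the nearest integer: A 2, B 2, C 3, D 1, E 2, F 4 (total 14).

A 2, B 2, C 3, D 1, E 2, F 4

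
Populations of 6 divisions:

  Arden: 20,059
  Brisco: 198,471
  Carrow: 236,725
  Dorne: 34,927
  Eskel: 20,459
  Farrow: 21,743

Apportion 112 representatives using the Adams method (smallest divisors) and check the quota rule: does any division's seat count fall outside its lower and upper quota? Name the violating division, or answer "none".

Carrow

Standard quotas: Arden 4.220, Brisco 41.753, Carrow 49.801, Dorne 7.348, Eskel 4.304, Farrow 4.574.
Adams allocation: Arden 5, Brisco 41, Carrow 48, Dorne 8, Eskel 5, Farrow 5.
Carrow has quota 49.801 (lower 49, upper 50) but receives 48 — outside the quota interval.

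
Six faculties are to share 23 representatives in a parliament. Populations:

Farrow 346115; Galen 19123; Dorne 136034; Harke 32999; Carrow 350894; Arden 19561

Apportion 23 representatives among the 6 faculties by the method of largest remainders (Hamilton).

The standard divisor is 904726/23 ≈ 39335.913.
Standard quotas: Farrow 8.7990, Galen 0.4861, Dorne 3.4583, Harke 0.8389, Carrow 8.9204, Arden 0.4973.
Lower quotas: Farrow 8, Galen 0, Dorne 3, Harke 0, Carrow 8, Arden 0 (sum 19, leaving 4 seats).
Remainders in descending order: Carrow 0.9204, Harke 0.8389, Farrow 0.7990, Arden 0.4973, Galen 0.4861, Dorne 0.4583.
Largest remainders: Carrow, Harke, Farrow, Arden receive the extra seats.

Farrow: 9, Galen: 0, Dorne: 3, Harke: 1, Carrow: 9, Arden: 1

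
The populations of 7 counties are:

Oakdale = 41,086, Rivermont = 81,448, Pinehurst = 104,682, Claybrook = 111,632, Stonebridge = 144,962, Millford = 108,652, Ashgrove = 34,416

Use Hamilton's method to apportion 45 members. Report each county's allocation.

The standard divisor is 626878/45 ≈ 13930.622.
Standard quotas: Oakdale 2.9493, Rivermont 5.8467, Pinehurst 7.5145, Claybrook 8.0134, Stonebridge 10.4060, Millford 7.7995, Ashgrove 2.4705.
Lower quotas: Oakdale 2, Rivermont 5, Pinehurst 7, Claybrook 8, Stonebridge 10, Millford 7, Ashgrove 2 (sum 41, leaving 4 seats).
Remainders in descending order: Oakdale 0.9493, Rivermont 0.8467, Millford 0.7995, Pinehurst 0.5145, Ashgrove 0.4705, Stonebridge 0.4060, Claybrook 0.0134.
The surplus seats go to Oakdale, Rivermont, Millford, Pinehurst.

Oakdale: 3, Rivermont: 6, Pinehurst: 8, Claybrook: 8, Stonebridge: 10, Millford: 8, Ashgrove: 2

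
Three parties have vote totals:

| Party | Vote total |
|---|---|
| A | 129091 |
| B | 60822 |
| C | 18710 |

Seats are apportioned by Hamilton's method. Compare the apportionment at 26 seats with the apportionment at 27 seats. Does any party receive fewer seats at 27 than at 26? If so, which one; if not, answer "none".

At 26 seats: A 16, B 8, C 2.
At 27 seats: A 17, B 8, C 2.
No party's allocation decreased.

none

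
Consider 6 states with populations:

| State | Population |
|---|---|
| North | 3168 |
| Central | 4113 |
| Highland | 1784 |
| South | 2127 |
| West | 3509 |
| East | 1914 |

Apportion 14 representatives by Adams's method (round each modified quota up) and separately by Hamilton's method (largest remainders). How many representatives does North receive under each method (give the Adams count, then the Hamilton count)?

Adams: North 2, Central 3, Highland 2, South 2, West 3, East 2.
Hamilton: North 3, Central 3, Highland 1, South 2, West 3, East 2.
North gets 2 under Adams and 3 under Hamilton.

2 and 3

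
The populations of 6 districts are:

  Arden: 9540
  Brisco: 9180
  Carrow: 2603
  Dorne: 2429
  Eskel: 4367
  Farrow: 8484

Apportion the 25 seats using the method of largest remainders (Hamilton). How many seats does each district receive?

Arden 6, Brisco 6, Carrow 2, Dorne 2, Eskel 3, Farrow 6

The standard divisor is 36603/25 ≈ 1464.12.
Standard quotas: Arden 6.5159, Brisco 6.2700, Carrow 1.7779, Dorne 1.6590, Eskel 2.9827, Farrow 5.7946.
Lower quotas: Arden 6, Brisco 6, Carrow 1, Dorne 1, Eskel 2, Farrow 5 (sum 21, leaving 4 seats).
Remainders in descending order: Eskel 0.9827, Farrow 0.7946, Carrow 0.7779, Dorne 0.6590, Arden 0.5159, Brisco 0.2700.
The surplus seats go to Eskel, Farrow, Carrow, Dorne.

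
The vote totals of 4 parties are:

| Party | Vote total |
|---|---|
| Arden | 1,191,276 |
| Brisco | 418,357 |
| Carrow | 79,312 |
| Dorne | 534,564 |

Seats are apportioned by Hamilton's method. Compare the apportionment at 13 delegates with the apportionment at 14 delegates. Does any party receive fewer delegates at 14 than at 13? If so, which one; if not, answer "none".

Carrow

At 13 seats: Arden 7, Brisco 2, Carrow 1, Dorne 3.
At 14 seats: Arden 8, Brisco 3, Carrow 0, Dorne 3.
Carrow drops from 1 to 0.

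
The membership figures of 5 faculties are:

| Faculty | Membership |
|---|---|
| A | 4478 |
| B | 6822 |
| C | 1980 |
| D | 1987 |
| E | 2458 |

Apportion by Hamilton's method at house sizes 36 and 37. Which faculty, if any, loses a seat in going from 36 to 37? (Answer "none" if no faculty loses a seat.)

At 36 seats: A 9, B 14, C 4, D 4, E 5.
At 37 seats: A 10, B 14, C 4, D 4, E 5.
No faculty's allocation decreased.

none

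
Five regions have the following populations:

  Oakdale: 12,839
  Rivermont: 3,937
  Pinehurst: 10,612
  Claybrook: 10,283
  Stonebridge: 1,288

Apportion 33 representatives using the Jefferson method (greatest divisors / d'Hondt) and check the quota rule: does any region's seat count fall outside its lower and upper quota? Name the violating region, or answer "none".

Standard quotas: Oakdale 10.875, Rivermont 3.335, Pinehurst 8.989, Claybrook 8.710, Stonebridge 1.091.
Jefferson allocation: Oakdale 11, Rivermont 3, Pinehurst 9, Claybrook 9, Stonebridge 1.
Every allocation lies between the lower and upper quota.

none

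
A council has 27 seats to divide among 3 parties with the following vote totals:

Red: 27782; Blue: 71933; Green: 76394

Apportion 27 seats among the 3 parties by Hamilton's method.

Red: 4; Blue: 11; Green: 12

Total 176109; standard divisor 176109/27 ≈ 6522.556.
Standard quotas: Red 4.2594, Blue 11.0283, Green 11.7123.
Lower quotas: Red 4, Blue 11, Green 11 (sum 26, leaving 1 seat).
Remainders in descending order: Green 0.7123, Red 0.2594, Blue 0.0283.
The surplus seat goes to Green.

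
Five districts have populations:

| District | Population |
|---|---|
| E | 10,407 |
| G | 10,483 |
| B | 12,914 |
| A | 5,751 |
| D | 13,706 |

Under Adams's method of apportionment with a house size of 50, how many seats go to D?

Standard divisor 53261/50 ≈ 1065.22; standard quotas: E 9.770, G 9.841, B 12.123, A 5.399, D 12.867.
Rounding up gives 10, 10, 13, 6, 13 = 52 seats, so the divisor must be adjusted.
With modified divisor 1144.58: modified quotas E 9.092, G 9.159, B 11.283, A 5.025, D 11.975.
Rounding up: E 10, G 10, B 12, A 6, D 12 (total 50).
D receives 12.

12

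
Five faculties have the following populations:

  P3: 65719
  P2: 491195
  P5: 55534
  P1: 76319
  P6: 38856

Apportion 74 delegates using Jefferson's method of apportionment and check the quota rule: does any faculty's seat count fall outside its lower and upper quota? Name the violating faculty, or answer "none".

Standard quotas: P3 6.684, P2 49.955, P5 5.648, P1 7.762, P6 3.952.
Jefferson allocation: P3 6, P2 51, P5 5, P1 8, P6 4.
P2 has quota 49.955 (lower 49, upper 50) but receives 51 — outside the quota interval.

P2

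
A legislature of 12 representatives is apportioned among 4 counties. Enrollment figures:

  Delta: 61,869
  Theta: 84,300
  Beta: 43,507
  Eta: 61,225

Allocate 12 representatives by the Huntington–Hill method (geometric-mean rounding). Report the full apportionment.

With divisor 21593: modified quotas Delta 2.865, Theta 3.904, Beta 2.015, Eta 2.835.
Geometric-mean thresholds: Delta √(2·3)=2.449, Theta √(3·4)=3.464, Beta √(2·3)=2.449, Eta √(2·3)=2.449.
Each quota rounded against its threshold gives Delta 3, Theta 4, Beta 2, Eta 3 (total 12).

Delta 3; Theta 4; Beta 2; Eta 3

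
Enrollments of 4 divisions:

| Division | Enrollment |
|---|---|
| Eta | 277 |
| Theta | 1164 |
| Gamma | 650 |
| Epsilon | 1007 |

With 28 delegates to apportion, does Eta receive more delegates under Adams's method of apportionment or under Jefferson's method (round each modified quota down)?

Adams

Adams: Eta 3, Theta 10, Gamma 6, Epsilon 9.
Jefferson: Eta 2, Theta 11, Gamma 6, Epsilon 9.
Eta gets 3 under Adams and 2 under Jefferson.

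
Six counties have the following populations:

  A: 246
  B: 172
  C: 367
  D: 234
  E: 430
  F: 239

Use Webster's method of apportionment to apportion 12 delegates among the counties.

Standard divisor 1688/12 ≈ 140.667; standard quotas: A 1.749, B 1.223, C 2.609, D 1.664, E 3.057, F 1.699.
Rounding to the nearest integer gives 2, 1, 3, 2, 3, 2 = 13 seats, so the divisor must be adjusted.
With modified divisor 150: modified quotas A 1.640, B 1.147, C 2.447, D 1.560, E 2.867, F 1.593.
Rounding to the nearest integer: A 2, B 1, C 2, D 2, E 3, F 2 (total 12).

A 2, B 1, C 2, D 2, E 3, F 2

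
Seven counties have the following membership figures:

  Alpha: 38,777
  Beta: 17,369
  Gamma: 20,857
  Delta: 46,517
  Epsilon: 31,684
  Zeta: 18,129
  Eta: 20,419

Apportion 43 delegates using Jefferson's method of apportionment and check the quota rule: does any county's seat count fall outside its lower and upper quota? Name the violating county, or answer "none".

Standard quotas: Alpha 8.606, Beta 3.855, Gamma 4.629, Delta 10.324, Epsilon 7.032, Zeta 4.023, Eta 4.532.
Jefferson allocation: Alpha 9, Beta 4, Gamma 4, Delta 11, Epsilon 7, Zeta 4, Eta 4.
Every allocation lies between the lower and upper quota.

none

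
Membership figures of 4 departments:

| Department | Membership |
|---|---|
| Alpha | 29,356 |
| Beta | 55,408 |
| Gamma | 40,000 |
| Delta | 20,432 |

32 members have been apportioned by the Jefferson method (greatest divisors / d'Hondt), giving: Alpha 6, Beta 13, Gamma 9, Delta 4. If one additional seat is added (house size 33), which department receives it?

Alpha

Priority for the next seat is population ÷ (current seats + 1).
Priorities: Alpha 4193.714, Beta 3957.714, Gamma 4000.000, Delta 4086.400.
Highest priority: Alpha.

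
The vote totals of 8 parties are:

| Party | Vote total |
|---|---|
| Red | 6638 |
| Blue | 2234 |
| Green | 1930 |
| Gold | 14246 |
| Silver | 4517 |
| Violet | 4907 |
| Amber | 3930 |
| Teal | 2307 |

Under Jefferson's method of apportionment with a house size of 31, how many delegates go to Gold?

Standard divisor 40709/31 ≈ 1313.194; standard quotas: Red 5.055, Blue 1.701, Green 1.470, Gold 10.848, Silver 3.440, Violet 3.737, Amber 2.993, Teal 1.757.
Rounding down gives 5, 1, 1, 10, 3, 3, 2, 1 = 26 seats, so the divisor must be adjusted.
With modified divisor 1140: modified quotas Red 5.823, Blue 1.960, Green 1.693, Gold 12.496, Silver 3.962, Violet 4.304, Amber 3.447, Teal 2.024.
Rounding down: Red 5, Blue 1, Green 1, Gold 12, Silver 3, Violet 4, Amber 3, Teal 2 (total 31).
Gold receives 12.

12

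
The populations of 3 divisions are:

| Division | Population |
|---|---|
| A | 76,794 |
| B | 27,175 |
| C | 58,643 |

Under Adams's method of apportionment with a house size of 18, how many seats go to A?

8

Standard divisor 162612/18 ≈ 9034; standard quotas: A 8.501, B 3.008, C 6.491.
Rounding up gives 9, 4, 7 = 20 seats, so the divisor must be adjusted.
With modified divisor 9700: modified quotas A 7.917, B 2.802, C 6.046.
Rounding up: A 8, B 3, C 7 (total 18).
A receives 8.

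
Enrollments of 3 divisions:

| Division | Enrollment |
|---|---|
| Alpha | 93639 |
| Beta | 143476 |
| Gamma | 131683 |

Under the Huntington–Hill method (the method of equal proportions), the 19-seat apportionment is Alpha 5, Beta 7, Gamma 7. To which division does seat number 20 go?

Priority for the next seat is population ÷ (√(s·(s+1))).
Priorities: Alpha 17096.064, Beta 19172.787, Gamma 17596.881.
Highest priority: Beta.

Beta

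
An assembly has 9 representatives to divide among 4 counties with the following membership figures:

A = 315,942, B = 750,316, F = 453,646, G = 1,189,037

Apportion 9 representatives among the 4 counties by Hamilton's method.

A 1, B 2, F 2, G 4

Standard divisor: 2708941 ÷ 9 ≈ 300993.444.
Standard quotas: A 1.0497, B 2.4928, F 1.5072, G 3.9504.
Lower quotas: A 1, B 2, F 1, G 3 (sum 7, leaving 2 seats).
Remainders in descending order: G 0.9504, F 0.5072, B 0.4928, A 0.0497.
Largest remainders: G, F receive the extra seats.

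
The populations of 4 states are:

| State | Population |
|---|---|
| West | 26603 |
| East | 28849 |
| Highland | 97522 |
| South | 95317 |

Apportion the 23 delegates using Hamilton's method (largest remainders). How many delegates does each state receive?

Total 248291; standard divisor 248291/23 ≈ 10795.261.
Standard quotas: West 2.4643, East 2.6724, Highland 9.0338, South 8.8295.
Lower quotas: West 2, East 2, Highland 9, South 8 (sum 21, leaving 2 seats).
Remainders in descending order: South 0.8295, East 0.6724, West 0.4643, Highland 0.0338.
The surplus seats go to South, East.

West: 2, East: 3, Highland: 9, South: 9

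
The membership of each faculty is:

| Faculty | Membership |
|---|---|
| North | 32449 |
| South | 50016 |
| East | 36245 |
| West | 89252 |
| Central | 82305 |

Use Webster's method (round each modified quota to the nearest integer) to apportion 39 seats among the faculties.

Standard divisor 290267/39 ≈ 7442.744; standard quotas: North 4.360, South 6.720, East 4.870, West 11.992, Central 11.058.
Rounding to the nearest integer gives North 4, South 7, East 5, West 12, Central 11 — total 39, matching the house size, so no adjustment is needed.

North 4, South 7, East 5, West 12, Central 11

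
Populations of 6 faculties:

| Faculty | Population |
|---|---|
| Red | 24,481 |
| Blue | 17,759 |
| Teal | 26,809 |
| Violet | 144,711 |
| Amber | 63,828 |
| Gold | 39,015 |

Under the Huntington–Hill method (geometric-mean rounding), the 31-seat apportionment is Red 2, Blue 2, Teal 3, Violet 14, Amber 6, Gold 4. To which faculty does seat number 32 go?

Red

Priority for the next seat is population ÷ (√(s·(s+1))).
Priorities: Red 9994.326, Blue 7250.081, Teal 7739.092, Violet 9986.008, Amber 9848.874, Gold 8724.019.
Highest priority: Red.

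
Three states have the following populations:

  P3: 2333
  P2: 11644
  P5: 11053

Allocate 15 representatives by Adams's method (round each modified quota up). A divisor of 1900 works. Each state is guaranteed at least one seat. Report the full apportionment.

With modified divisor 1900: modified quotas P3 1.228, P2 6.128, P5 5.817.
Rounding up: P3 2, P2 7, P5 6 (total 15).

P3: 2, P2: 7, P5: 6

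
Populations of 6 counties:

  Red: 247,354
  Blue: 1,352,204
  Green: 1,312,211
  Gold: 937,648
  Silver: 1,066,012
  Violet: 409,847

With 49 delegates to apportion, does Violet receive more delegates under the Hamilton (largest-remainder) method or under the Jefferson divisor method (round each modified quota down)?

Hamilton: Red 2, Blue 12, Green 12, Gold 9, Silver 10, Violet 4.
Jefferson: Red 2, Blue 13, Green 12, Gold 9, Silver 10, Violet 3.
Violet gets 4 under Hamilton and 3 under Jefferson.

Hamilton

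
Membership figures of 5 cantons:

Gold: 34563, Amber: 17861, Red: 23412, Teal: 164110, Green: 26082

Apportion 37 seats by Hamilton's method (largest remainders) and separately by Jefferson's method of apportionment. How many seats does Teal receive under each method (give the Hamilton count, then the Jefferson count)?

23 and 24

Hamilton: Gold 5, Amber 2, Red 3, Teal 23, Green 4.
Jefferson: Gold 5, Amber 2, Red 3, Teal 24, Green 3.
Teal gets 23 under Hamilton and 24 under Jefferson.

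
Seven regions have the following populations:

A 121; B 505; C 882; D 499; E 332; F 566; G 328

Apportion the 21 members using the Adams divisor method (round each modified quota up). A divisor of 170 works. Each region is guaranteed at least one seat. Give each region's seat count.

A 1, B 3, C 6, D 3, E 2, F 4, G 2

With modified divisor 170: modified quotas A 0.712, B 2.971, C 5.188, D 2.935, E 1.953, F 3.329, G 1.929.
Rounding up: A 1, B 3, C 6, D 3, E 2, F 4, G 2 (total 21).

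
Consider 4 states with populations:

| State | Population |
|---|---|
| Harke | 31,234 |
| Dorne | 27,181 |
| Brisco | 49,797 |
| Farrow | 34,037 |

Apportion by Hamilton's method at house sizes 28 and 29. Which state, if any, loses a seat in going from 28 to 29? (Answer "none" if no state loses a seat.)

At 28 seats: Harke 6, Dorne 5, Brisco 10, Farrow 7.
At 29 seats: Harke 6, Dorne 6, Brisco 10, Farrow 7.
No state's allocation decreased.

none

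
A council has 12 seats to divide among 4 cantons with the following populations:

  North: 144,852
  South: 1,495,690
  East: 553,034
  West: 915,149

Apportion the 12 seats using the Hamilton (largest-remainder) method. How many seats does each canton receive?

North 1, South 6, East 2, West 3

Total 3108725; standard divisor 3108725/12 ≈ 259060.417.
Standard quotas: North 0.5591, South 5.7735, East 2.1348, West 3.5326.
Lower quotas: North 0, South 5, East 2, West 3 (sum 10, leaving 2 seats).
Remainders in descending order: South 0.7735, North 0.5591, West 0.5326, East 0.1348.
Largest remainders: South, North receive the extra seats.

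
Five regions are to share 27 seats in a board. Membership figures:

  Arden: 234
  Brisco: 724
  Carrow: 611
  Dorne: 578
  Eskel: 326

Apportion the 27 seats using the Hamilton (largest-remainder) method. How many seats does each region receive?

Arden 2; Brisco 8; Carrow 7; Dorne 6; Eskel 4

Total 2473; standard divisor 2473/27 ≈ 91.593.
Standard quotas: Arden 2.555, Brisco 7.905, Carrow 6.671, Dorne 6.311, Eskel 3.559.
Lower quotas: Arden 2, Brisco 7, Carrow 6, Dorne 6, Eskel 3 (sum 24, leaving 3 seats).
Remainders in descending order: Brisco 0.905, Carrow 0.671, Eskel 0.559, Arden 0.555, Dorne 0.311.
Largest remainders: Brisco, Carrow, Eskel receive the extra seats.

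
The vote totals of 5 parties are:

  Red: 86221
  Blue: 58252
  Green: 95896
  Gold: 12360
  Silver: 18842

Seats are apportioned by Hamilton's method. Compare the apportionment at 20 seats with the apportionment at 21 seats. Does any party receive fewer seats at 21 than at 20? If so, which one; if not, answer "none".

At 20 seats: Red 6, Blue 4, Green 7, Gold 1, Silver 2.
At 21 seats: Red 7, Blue 5, Green 7, Gold 1, Silver 1.
Silver drops from 2 to 1.

Silver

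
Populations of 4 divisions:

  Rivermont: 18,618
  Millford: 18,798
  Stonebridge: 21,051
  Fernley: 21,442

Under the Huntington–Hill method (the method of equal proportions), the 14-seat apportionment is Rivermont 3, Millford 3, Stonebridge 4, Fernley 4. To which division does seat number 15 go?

Priority for the next seat is population ÷ (√(s·(s+1))).
Priorities: Rivermont 5374.554, Millford 5426.515, Stonebridge 4707.147, Fernley 4794.577.
Highest priority: Millford.

Millford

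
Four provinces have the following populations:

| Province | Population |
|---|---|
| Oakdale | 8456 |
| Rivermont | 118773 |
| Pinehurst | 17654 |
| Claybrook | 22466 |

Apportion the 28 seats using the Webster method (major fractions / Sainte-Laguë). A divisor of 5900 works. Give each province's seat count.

Oakdale: 1; Rivermont: 20; Pinehurst: 3; Claybrook: 4

With modified divisor 5900: modified quotas Oakdale 1.433, Rivermont 20.131, Pinehurst 2.992, Claybrook 3.808.
Rounding to the nearest integer: Oakdale 1, Rivermont 20, Pinehurst 3, Claybrook 4 (total 28).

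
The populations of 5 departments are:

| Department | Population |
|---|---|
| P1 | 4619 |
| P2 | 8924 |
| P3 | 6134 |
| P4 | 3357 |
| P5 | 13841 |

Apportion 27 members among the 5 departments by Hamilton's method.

The standard divisor is 36875/27 ≈ 1365.741.
Standard quotas: P1 3.3820, P2 6.5342, P3 4.4913, P4 2.4580, P5 10.1344.
Lower quotas: P1 3, P2 6, P3 4, P4 2, P5 10 (sum 25, leaving 2 seats).
Remainders in descending order: P2 0.5342, P3 0.4913, P4 0.4580, P1 0.3820, P5 0.1344.
The surplus seats go to P2, P3.

P1 3; P2 7; P3 5; P4 2; P5 10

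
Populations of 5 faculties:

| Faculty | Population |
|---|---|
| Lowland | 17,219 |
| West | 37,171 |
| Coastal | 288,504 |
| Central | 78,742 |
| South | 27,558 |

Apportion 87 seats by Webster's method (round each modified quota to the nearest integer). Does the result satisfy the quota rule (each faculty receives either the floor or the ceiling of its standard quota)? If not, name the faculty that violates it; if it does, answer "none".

Coastal

Standard quotas: Lowland 3.335, West 7.199, Coastal 55.878, Central 15.251, South 5.337.
Webster allocation: Lowland 3, West 7, Coastal 57, Central 15, South 5.
Coastal has quota 55.878 (lower 55, upper 56) but receives 57 — outside the quota interval.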